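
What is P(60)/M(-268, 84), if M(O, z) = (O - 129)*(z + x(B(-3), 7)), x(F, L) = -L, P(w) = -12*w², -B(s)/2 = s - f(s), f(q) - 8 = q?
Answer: 43200/30569 ≈ 1.4132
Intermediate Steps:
f(q) = 8 + q
B(s) = 16 (B(s) = -2*(s - (8 + s)) = -2*(s + (-8 - s)) = -2*(-8) = 16)
M(O, z) = (-129 + O)*(-7 + z) (M(O, z) = (O - 129)*(z - 1*7) = (-129 + O)*(z - 7) = (-129 + O)*(-7 + z))
P(60)/M(-268, 84) = (-12*60²)/(903 - 129*84 - 7*(-268) - 268*84) = (-12*3600)/(903 - 10836 + 1876 - 22512) = -43200/(-30569) = -43200*(-1/30569) = 43200/30569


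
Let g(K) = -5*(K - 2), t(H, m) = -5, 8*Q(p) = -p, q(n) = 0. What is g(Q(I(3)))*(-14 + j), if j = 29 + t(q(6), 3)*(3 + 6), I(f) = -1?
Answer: -1125/4 ≈ -281.25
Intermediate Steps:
Q(p) = -p/8 (Q(p) = (-p)/8 = -p/8)
g(K) = 10 - 5*K (g(K) = -5*(-2 + K) = 10 - 5*K)
j = -16 (j = 29 - 5*(3 + 6) = 29 - 5*9 = 29 - 45 = -16)
g(Q(I(3)))*(-14 + j) = (10 - (-5)*(-1)/8)*(-14 - 16) = (10 - 5*⅛)*(-30) = (10 - 5/8)*(-30) = (75/8)*(-30) = -1125/4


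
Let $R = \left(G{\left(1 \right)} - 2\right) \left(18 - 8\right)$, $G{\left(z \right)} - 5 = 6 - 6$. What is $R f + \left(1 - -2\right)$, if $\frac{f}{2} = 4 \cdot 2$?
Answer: $483$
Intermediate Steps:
$G{\left(z \right)} = 5$ ($G{\left(z \right)} = 5 + \left(6 - 6\right) = 5 + 0 = 5$)
$f = 16$ ($f = 2 \cdot 4 \cdot 2 = 2 \cdot 8 = 16$)
$R = 30$ ($R = \left(5 - 2\right) \left(18 - 8\right) = 3 \cdot 10 = 30$)
$R f + \left(1 - -2\right) = 30 \cdot 16 + \left(1 - -2\right) = 480 + \left(1 + 2\right) = 480 + 3 = 483$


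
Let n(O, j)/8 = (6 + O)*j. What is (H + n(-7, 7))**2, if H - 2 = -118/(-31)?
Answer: 2421136/961 ≈ 2519.4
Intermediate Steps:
n(O, j) = 8*j*(6 + O) (n(O, j) = 8*((6 + O)*j) = 8*(j*(6 + O)) = 8*j*(6 + O))
H = 180/31 (H = 2 - 118/(-31) = 2 - 118*(-1/31) = 2 + 118/31 = 180/31 ≈ 5.8064)
(H + n(-7, 7))**2 = (180/31 + 8*7*(6 - 7))**2 = (180/31 + 8*7*(-1))**2 = (180/31 - 56)**2 = (-1556/31)**2 = 2421136/961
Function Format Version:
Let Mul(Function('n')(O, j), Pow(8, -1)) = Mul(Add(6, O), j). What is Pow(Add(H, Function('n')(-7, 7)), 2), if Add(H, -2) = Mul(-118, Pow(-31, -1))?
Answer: Rational(2421136, 961) ≈ 2519.4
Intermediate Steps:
Function('n')(O, j) = Mul(8, j, Add(6, O)) (Function('n')(O, j) = Mul(8, Mul(Add(6, O), j)) = Mul(8, Mul(j, Add(6, O))) = Mul(8, j, Add(6, O)))
H = Rational(180, 31) (H = Add(2, Mul(-118, Pow(-31, -1))) = Add(2, Mul(-118, Rational(-1, 31))) = Add(2, Rational(118, 31)) = Rational(180, 31) ≈ 5.8064)
Pow(Add(H, Function('n')(-7, 7)), 2) = Pow(Add(Rational(180, 31), Mul(8, 7, Add(6, -7))), 2) = Pow(Add(Rational(180, 31), Mul(8, 7, -1)), 2) = Pow(Add(Rational(180, 31), -56), 2) = Pow(Rational(-1556, 31), 2) = Rational(2421136, 961)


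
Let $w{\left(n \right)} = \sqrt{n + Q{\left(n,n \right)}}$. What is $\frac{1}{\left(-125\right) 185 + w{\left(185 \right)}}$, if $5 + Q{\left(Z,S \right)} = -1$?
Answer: $- \frac{23125}{534765446} - \frac{\sqrt{179}}{534765446} \approx -4.3268 \cdot 10^{-5}$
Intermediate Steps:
$Q{\left(Z,S \right)} = -6$ ($Q{\left(Z,S \right)} = -5 - 1 = -6$)
$w{\left(n \right)} = \sqrt{-6 + n}$ ($w{\left(n \right)} = \sqrt{n - 6} = \sqrt{-6 + n}$)
$\frac{1}{\left(-125\right) 185 + w{\left(185 \right)}} = \frac{1}{\left(-125\right) 185 + \sqrt{-6 + 185}} = \frac{1}{-23125 + \sqrt{179}}$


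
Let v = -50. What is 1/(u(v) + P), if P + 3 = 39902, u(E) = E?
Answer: 1/39849 ≈ 2.5095e-5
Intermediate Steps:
P = 39899 (P = -3 + 39902 = 39899)
1/(u(v) + P) = 1/(-50 + 39899) = 1/39849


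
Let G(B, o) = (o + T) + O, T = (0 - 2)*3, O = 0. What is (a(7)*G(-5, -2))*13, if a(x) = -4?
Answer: 416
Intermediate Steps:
T = -6 (T = -2*3 = -6)
G(B, o) = -6 + o (G(B, o) = (o - 6) + 0 = (-6 + o) + 0 = -6 + o)
(a(7)*G(-5, -2))*13 = -4*(-6 - 2)*13 = -4*(-8)*13 = 32*13 = 416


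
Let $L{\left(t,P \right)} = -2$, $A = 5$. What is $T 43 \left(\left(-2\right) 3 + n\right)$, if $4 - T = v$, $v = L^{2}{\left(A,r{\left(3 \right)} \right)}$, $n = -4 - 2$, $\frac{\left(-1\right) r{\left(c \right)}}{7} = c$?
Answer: $0$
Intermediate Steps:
$r{\left(c \right)} = - 7 c$
$n = -6$ ($n = -4 - 2 = -6$)
$v = 4$ ($v = \left(-2\right)^{2} = 4$)
$T = 0$ ($T = 4 - 4 = 0$)
$T 43 \left(\left(-2\right) 3 + n\right) = 0 \cdot 43 \left(\left(-2\right) 3 - 6\right) = 0 \left(-6 - 6\right) = 0 \left(-12\right) = 0$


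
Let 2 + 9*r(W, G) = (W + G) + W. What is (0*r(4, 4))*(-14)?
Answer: 0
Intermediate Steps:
r(W, G) = -2/9 + G/9 + 2*W/9 (r(W, G) = -2/9 + ((W + G) + W)/9 = -2/9 + ((G + W) + W)/9 = -2/9 + (G + 2*W)/9 = -2/9 + (G/9 + 2*W/9) = -2/9 + G/9 + 2*W/9)
(0*r(4, 4))*(-14) = (0*(-2/9 + (1/9)*4 + (2/9)*4))*(-14) = (0*(-2/9 + 4/9 + 8/9))*(-14) = (0*(10/9))*(-14) = 0*(-14) = 0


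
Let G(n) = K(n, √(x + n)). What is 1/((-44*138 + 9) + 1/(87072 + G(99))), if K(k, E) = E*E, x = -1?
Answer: -87170/528511709 ≈ -0.00016493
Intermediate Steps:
K(k, E) = E²
G(n) = -1 + n (G(n) = (√(-1 + n))² = -1 + n)
1/((-44*138 + 9) + 1/(87072 + G(99))) = 1/((-44*138 + 9) + 1/(87072 + (-1 + 99))) = 1/((-6072 + 9) + 1/(87072 + 98)) = 1/(-6063 + 1/87170) = 1/(-528511709/87170) = -87170/528511709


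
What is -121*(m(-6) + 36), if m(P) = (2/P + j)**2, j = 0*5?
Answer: -39325/9 ≈ -4369.4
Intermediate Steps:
j = 0
m(P) = 4/P**2 (m(P) = (2/P + 0)**2 = (2/P)**2 = 4/P**2)
-121*(m(-6) + 36) = -121*(4/(-6)**2 + 36) = -121*(4*(1/36) + 36) = -121*(1/9 + 36) = -121*325/9 = -39325/9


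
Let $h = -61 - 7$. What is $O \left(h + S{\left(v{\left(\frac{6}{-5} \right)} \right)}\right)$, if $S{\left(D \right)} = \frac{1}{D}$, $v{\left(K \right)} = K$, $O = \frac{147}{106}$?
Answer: $- \frac{20237}{212} \approx -95.458$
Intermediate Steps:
$O = \frac{147}{106}$ ($O = 147 \cdot \frac{1}{106} = \frac{147}{106} \approx 1.3868$)
$h = -68$
$O \left(h + S{\left(v{\left(\frac{6}{-5} \right)} \right)}\right) = \frac{147 \left(-68 + \frac{1}{6 \frac{1}{-5}}\right)}{106} = \frac{147 \left(-68 + \frac{1}{6 \left(- \frac{1}{5}\right)}\right)}{106} = \frac{147 \left(-68 + \frac{1}{- \frac{6}{5}}\right)}{106} = \frac{147 \left(-68 - \frac{5}{6}\right)}{106} = \frac{147}{106} \left(- \frac{413}{6}\right) = - \frac{20237}{212}$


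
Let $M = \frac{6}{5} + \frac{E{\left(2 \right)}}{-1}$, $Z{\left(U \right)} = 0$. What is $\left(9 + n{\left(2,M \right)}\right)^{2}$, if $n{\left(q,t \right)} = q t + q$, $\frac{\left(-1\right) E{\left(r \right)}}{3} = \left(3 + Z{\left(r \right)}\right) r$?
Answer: $\frac{61009}{25} \approx 2440.4$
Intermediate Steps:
$E{\left(r \right)} = - 9 r$ ($E{\left(r \right)} = - 3 \left(3 + 0\right) r = - 3 \cdot 3 r = - 9 r$)
$M = \frac{96}{5}$ ($M = \frac{6}{5} + \frac{\left(-9\right) 2}{-1} = 6 \cdot \frac{1}{5} - -18 = \frac{6}{5} + 18 = \frac{96}{5} \approx 19.2$)
$n{\left(q,t \right)} = q + q t$
$\left(9 + n{\left(2,M \right)}\right)^{2} = \left(9 + 2 \left(1 + \frac{96}{5}\right)\right)^{2} = \left(9 + 2 \cdot \frac{101}{5}\right)^{2} = \left(9 + \frac{202}{5}\right)^{2} = \left(\frac{247}{5}\right)^{2} = \frac{61009}{25}$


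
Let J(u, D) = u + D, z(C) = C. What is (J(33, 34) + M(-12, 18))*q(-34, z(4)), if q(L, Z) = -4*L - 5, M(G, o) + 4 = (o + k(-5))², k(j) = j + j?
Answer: 16637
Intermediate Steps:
k(j) = 2*j
M(G, o) = -4 + (-10 + o)² (M(G, o) = -4 + (o + 2*(-5))² = -4 + (o - 10)² = -4 + (-10 + o)²)
J(u, D) = D + u
q(L, Z) = -5 - 4*L
(J(33, 34) + M(-12, 18))*q(-34, z(4)) = ((34 + 33) + (-4 + (-10 + 18)²))*(-5 - 4*(-34)) = (67 + (-4 + 8²))*(-5 + 136) = (67 + (-4 + 64))*131 = (67 + 60)*131 = 127*131 = 16637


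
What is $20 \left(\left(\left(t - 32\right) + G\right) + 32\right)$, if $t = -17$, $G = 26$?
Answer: $180$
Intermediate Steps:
$20 \left(\left(\left(t - 32\right) + G\right) + 32\right) = 20 \left(\left(\left(-17 - 32\right) + 26\right) + 32\right) = 20 \left(\left(-49 + 26\right) + 32\right) = 20 \left(-23 + 32\right) = 20 \cdot 9 = 180$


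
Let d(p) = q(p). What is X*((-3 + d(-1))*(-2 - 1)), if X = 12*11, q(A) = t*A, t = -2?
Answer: 396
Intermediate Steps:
q(A) = -2*A
d(p) = -2*p
X = 132
X*((-3 + d(-1))*(-2 - 1)) = 132*((-3 - 2*(-1))*(-2 - 1)) = 132*((-3 + 2)*(-3)) = 132*(-1*(-3)) = 132*3 = 396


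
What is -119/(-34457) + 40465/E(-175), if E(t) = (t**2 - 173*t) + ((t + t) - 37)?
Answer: 1401503552/2085096441 ≈ 0.67215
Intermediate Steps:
E(t) = -37 + t**2 - 171*t (E(t) = (t**2 - 173*t) + (2*t - 37) = (t**2 - 173*t) + (-37 + 2*t) = -37 + t**2 - 171*t)
-119/(-34457) + 40465/E(-175) = -119/(-34457) + 40465/(-37 + (-175)**2 - 171*(-175)) = -119*(-1/34457) + 40465/(-37 + 30625 + 29925) = 119/34457 + 40465/60513 = 1401503552/2085096441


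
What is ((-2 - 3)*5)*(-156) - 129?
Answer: 3771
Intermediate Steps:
((-2 - 3)*5)*(-156) - 129 = -5*5*(-156) - 129 = -25*(-156) - 129 = 3900 - 129 = 3771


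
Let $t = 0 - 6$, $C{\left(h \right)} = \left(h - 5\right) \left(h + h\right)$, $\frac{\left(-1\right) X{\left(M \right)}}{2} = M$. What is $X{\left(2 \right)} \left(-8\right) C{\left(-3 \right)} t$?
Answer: $-9216$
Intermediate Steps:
$X{\left(M \right)} = - 2 M$
$C{\left(h \right)} = 2 h \left(-5 + h\right)$ ($C{\left(h \right)} = \left(-5 + h\right) 2 h = 2 h \left(-5 + h\right)$)
$t = -6$ ($t = 0 - 6 = -6$)
$X{\left(2 \right)} \left(-8\right) C{\left(-3 \right)} t = \left(-2\right) 2 \left(-8\right) 2 \left(-3\right) \left(-5 - 3\right) \left(-6\right) = \left(-4\right) \left(-8\right) 2 \left(-3\right) \left(-8\right) \left(-6\right) = 32 \cdot 48 \left(-6\right) = 1536 \left(-6\right) = -9216$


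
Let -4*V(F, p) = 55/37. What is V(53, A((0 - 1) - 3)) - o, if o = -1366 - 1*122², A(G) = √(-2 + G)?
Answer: 2404945/148 ≈ 16250.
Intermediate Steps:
o = -16250 (o = -1366 - 1*14884 = -1366 - 14884 = -16250)
V(F, p) = -55/148 (V(F, p) = -55/(4*37) = -¼*55/37 = -55/148)
V(53, A((0 - 1) - 3)) - o = -55/148 - 1*(-16250) = -55/148 + 16250 = 2404945/148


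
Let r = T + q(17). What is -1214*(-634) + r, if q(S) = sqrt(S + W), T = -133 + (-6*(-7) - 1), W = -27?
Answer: 769584 + I*sqrt(10) ≈ 7.6958e+5 + 3.1623*I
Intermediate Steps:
T = -92 (T = -133 + (42 - 1) = -133 + 41 = -92)
q(S) = sqrt(-27 + S) (q(S) = sqrt(S - 27) = sqrt(-27 + S))
r = -92 + I*sqrt(10) (r = -92 + sqrt(-27 + 17) = -92 + sqrt(-10) = -92 + I*sqrt(10) ≈ -92.0 + 3.1623*I)
-1214*(-634) + r = -1214*(-634) + (-92 + I*sqrt(10)) = 769676 + (-92 + I*sqrt(10)) = 769584 + I*sqrt(10)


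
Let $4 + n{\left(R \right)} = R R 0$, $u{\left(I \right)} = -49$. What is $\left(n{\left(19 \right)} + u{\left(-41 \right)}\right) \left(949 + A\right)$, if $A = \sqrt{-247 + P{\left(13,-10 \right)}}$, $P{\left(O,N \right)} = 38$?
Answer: $-50297 - 53 i \sqrt{209} \approx -50297.0 - 766.21 i$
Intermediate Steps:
$n{\left(R \right)} = -4$ ($n{\left(R \right)} = -4 + R R 0 = -4 + R^{2} \cdot 0 = -4 + 0 = -4$)
$A = i \sqrt{209}$ ($A = \sqrt{-247 + 38} = \sqrt{-209} = i \sqrt{209} \approx 14.457 i$)
$\left(n{\left(19 \right)} + u{\left(-41 \right)}\right) \left(949 + A\right) = \left(-4 - 49\right) \left(949 + i \sqrt{209}\right) = - 53 \left(949 + i \sqrt{209}\right) = -50297 - 53 i \sqrt{209}$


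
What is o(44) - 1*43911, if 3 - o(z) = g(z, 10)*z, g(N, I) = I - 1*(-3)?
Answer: -44480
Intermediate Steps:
g(N, I) = 3 + I (g(N, I) = I + 3 = 3 + I)
o(z) = 3 - 13*z (o(z) = 3 - (3 + 10)*z = 3 - 13*z)
o(44) - 1*43911 = (3 - 13*44) - 1*43911 = (3 - 572) - 43911 = -569 - 43911 = -44480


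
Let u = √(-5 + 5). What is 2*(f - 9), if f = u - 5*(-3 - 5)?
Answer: 62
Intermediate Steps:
u = 0 (u = √0 = 0)
f = 40 (f = 0 - 5*(-3 - 5) = 0 - 5*(-8) = 0 + 40 = 40)
2*(f - 9) = 2*(40 - 9) = 2*31 = 62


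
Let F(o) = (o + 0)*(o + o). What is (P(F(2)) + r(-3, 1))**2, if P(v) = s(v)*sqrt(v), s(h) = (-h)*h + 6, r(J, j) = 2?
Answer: 26916 - 464*sqrt(2) ≈ 26260.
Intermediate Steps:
s(h) = 6 - h**2 (s(h) = -h**2 + 6 = 6 - h**2)
F(o) = 2*o**2 (F(o) = o*(2*o) = 2*o**2)
P(v) = sqrt(v)*(6 - v**2) (P(v) = (6 - v**2)*sqrt(v) = sqrt(v)*(6 - v**2))
(P(F(2)) + r(-3, 1))**2 = (sqrt(2*2**2)*(6 - (2*2**2)**2) + 2)**2 = (sqrt(2*4)*(6 - (2*4)**2) + 2)**2 = (sqrt(8)*(6 - 1*8**2) + 2)**2 = ((2*sqrt(2))*(6 - 1*64) + 2)**2 = ((2*sqrt(2))*(6 - 64) + 2)**2 = ((2*sqrt(2))*(-58) + 2)**2 = (-116*sqrt(2) + 2)**2 = (2 - 116*sqrt(2))**2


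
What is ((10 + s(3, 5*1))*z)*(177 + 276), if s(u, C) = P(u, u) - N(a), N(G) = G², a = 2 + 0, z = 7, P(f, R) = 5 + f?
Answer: 44394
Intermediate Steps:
a = 2
s(u, C) = 1 + u (s(u, C) = (5 + u) - 1*2² = (5 + u) - 1*4 = (5 + u) - 4 = 1 + u)
((10 + s(3, 5*1))*z)*(177 + 276) = ((10 + (1 + 3))*7)*(177 + 276) = ((10 + 4)*7)*453 = (14*7)*453 = 98*453 = 44394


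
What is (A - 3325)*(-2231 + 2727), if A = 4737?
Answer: 700352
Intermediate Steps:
(A - 3325)*(-2231 + 2727) = (4737 - 3325)*(-2231 + 2727) = 1412*496 = 700352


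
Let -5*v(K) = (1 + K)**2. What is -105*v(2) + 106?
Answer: 295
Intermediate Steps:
v(K) = -(1 + K)**2/5
-105*v(2) + 106 = -(-21)*(1 + 2)**2 + 106 = -(-21)*3**2 + 106 = -(-21)*9 + 106 = -105*(-9/5) + 106 = 189 + 106 = 295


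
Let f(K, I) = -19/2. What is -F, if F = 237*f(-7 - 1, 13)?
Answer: 4503/2 ≈ 2251.5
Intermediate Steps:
f(K, I) = -19/2 (f(K, I) = -19*1/2 = -19/2)
F = -4503/2 (F = 237*(-19/2) = -4503/2 ≈ -2251.5)
-F = -1*(-4503/2) = 4503/2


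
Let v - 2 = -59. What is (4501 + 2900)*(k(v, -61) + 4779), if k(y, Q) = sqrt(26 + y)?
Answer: 35369379 + 7401*I*sqrt(31) ≈ 3.5369e+7 + 41207.0*I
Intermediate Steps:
v = -57 (v = 2 - 59 = -57)
(4501 + 2900)*(k(v, -61) + 4779) = (4501 + 2900)*(sqrt(26 - 57) + 4779) = 7401*(sqrt(-31) + 4779) = 7401*(I*sqrt(31) + 4779) = 7401*(4779 + I*sqrt(31)) = 35369379 + 7401*I*sqrt(31)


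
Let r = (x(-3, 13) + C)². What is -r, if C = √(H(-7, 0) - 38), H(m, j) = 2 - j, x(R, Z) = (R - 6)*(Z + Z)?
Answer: -54720 + 2808*I ≈ -54720.0 + 2808.0*I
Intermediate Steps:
x(R, Z) = 2*Z*(-6 + R) (x(R, Z) = (-6 + R)*(2*Z) = 2*Z*(-6 + R))
C = 6*I (C = √((2 - 1*0) - 38) = √((2 + 0) - 38) = √(2 - 38) = √(-36) = 6*I ≈ 6.0*I)
r = (-234 + 6*I)² (r = (2*13*(-6 - 3) + 6*I)² = (2*13*(-9) + 6*I)² = (-234 + 6*I)² ≈ 54720.0 - 2808.0*I)
-r = -(54720 - 2808*I) = -54720 + 2808*I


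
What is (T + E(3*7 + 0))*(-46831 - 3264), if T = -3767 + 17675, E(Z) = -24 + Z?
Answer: -696570975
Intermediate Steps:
T = 13908
(T + E(3*7 + 0))*(-46831 - 3264) = (13908 + (-24 + (3*7 + 0)))*(-46831 - 3264) = (13908 + (-24 + (21 + 0)))*(-50095) = (13908 + (-24 + 21))*(-50095) = (13908 - 3)*(-50095) = 13905*(-50095) = -696570975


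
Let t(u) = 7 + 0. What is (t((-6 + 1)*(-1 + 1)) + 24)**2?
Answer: 961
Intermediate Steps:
t(u) = 7
(t((-6 + 1)*(-1 + 1)) + 24)**2 = (7 + 24)**2 = 31**2 = 961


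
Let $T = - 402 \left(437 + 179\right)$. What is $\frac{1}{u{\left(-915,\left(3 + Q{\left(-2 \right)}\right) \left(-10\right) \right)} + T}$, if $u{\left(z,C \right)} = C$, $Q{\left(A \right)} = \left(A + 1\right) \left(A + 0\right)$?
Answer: $- \frac{1}{247682} \approx -4.0374 \cdot 10^{-6}$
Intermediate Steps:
$T = -247632$ ($T = \left(-402\right) 616 = -247632$)
$Q{\left(A \right)} = A \left(1 + A\right)$ ($Q{\left(A \right)} = \left(1 + A\right) A = A \left(1 + A\right)$)
$\frac{1}{u{\left(-915,\left(3 + Q{\left(-2 \right)}\right) \left(-10\right) \right)} + T} = \frac{1}{\left(3 - 2 \left(1 - 2\right)\right) \left(-10\right) - 247632} = \frac{1}{\left(3 - -2\right) \left(-10\right) - 247632} = \frac{1}{\left(3 + 2\right) \left(-10\right) - 247632} = \frac{1}{5 \left(-10\right) - 247632} = \frac{1}{-50 - 247632} = \frac{1}{-247682} = - \frac{1}{247682}$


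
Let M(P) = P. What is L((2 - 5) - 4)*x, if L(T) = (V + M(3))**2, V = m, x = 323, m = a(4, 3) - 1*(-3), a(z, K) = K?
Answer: 26163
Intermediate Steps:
m = 6 (m = 3 - 1*(-3) = 3 + 3 = 6)
V = 6
L(T) = 81 (L(T) = (6 + 3)**2 = 9**2 = 81)
L((2 - 5) - 4)*x = 81*323 = 26163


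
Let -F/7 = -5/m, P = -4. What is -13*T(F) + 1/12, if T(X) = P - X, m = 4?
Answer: 995/6 ≈ 165.83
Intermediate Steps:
F = 35/4 (F = -(-35)/4 = -7*(-5/4) = 35/4 ≈ 8.7500)
T(X) = -4 - X
-13*T(F) + 1/12 = -13*(-4 - 1*35/4) + 1/12 = -13*(-4 - 35/4) + 1/12 = -13*(-51/4) + 1/12 = 663/4 + 1/12 = 995/6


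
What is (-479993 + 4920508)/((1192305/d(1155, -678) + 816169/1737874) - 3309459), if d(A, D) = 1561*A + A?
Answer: -46408057051902007/34587319177558227 ≈ -1.3418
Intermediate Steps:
d(A, D) = 1562*A
(-479993 + 4920508)/((1192305/d(1155, -678) + 816169/1737874) - 3309459) = (-479993 + 4920508)/((1192305/((1562*1155)) + 816169/1737874) - 3309459) = 4440515/((1192305/1804110 + 816169*(1/1737874)) - 3309459) = 4440515/((1192305*(1/1804110) + 816169/1737874) - 3309459) = 4440515/((79487/120274 + 816169/1737874) - 3309459) = 4440515/(59075575236/52255264369 - 3309459) = 4440515/(-172936595887791135/52255264369) = 4440515*(-52255264369/172936595887791135) = -46408057051902007/34587319177558227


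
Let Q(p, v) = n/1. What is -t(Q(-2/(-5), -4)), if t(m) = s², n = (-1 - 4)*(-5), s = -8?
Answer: -64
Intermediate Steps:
n = 25 (n = -5*(-5) = 25)
Q(p, v) = 25 (Q(p, v) = 25/1 = 25*1 = 25)
t(m) = 64 (t(m) = (-8)² = 64)
-t(Q(-2/(-5), -4)) = -1*64 = -64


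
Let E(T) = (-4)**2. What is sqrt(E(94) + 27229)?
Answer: sqrt(27245) ≈ 165.06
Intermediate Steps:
E(T) = 16
sqrt(E(94) + 27229) = sqrt(16 + 27229) = sqrt(27245)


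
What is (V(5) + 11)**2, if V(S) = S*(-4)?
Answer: 81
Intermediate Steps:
V(S) = -4*S
(V(5) + 11)**2 = (-4*5 + 11)**2 = (-20 + 11)**2 = (-9)**2 = 81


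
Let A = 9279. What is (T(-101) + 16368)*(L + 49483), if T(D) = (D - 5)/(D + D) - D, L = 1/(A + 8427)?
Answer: 242900088324763/298051 ≈ 8.1496e+8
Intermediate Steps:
L = 1/17706 (L = 1/(9279 + 8427) = 1/17706 ≈ 5.6478e-5)
T(D) = -D + (-5 + D)/(2*D) (T(D) = (-5 + D)/((2*D)) - D = (-5 + D)*(1/(2*D)) - D = (-5 + D)/(2*D) - D = -D + (-5 + D)/(2*D))
(T(-101) + 16368)*(L + 49483) = ((½ - 1*(-101) - 5/2/(-101)) + 16368)*(1/17706 + 49483) = ((½ + 101 - 5/2*(-1/101)) + 16368)*(876145999/17706) = ((½ + 101 + 5/202) + 16368)*(876145999/17706) = (10254/101 + 16368)*(876145999/17706) = (1663422/101)*(876145999/17706) = 242900088324763/298051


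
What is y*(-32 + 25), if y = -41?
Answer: 287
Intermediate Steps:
y*(-32 + 25) = -41*(-32 + 25) = -41*(-7) = 287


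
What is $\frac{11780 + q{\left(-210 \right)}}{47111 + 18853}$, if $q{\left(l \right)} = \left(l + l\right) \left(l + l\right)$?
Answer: $\frac{47045}{16491} \approx 2.8528$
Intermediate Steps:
$q{\left(l \right)} = 4 l^{2}$ ($q{\left(l \right)} = 2 l 2 l = 4 l^{2}$)
$\frac{11780 + q{\left(-210 \right)}}{47111 + 18853} = \frac{11780 + 4 \left(-210\right)^{2}}{47111 + 18853} = \frac{11780 + 4 \cdot 44100}{65964} = \left(11780 + 176400\right) \frac{1}{65964} = 188180 \cdot \frac{1}{65964} = \frac{47045}{16491}$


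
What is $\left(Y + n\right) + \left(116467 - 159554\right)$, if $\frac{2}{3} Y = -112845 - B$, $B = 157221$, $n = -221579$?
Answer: $-669765$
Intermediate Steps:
$Y = -405099$ ($Y = \frac{3 \left(-112845 - 157221\right)}{2} = \frac{3}{2} \left(-270066\right) = -405099$)
$\left(Y + n\right) + \left(116467 - 159554\right) = \left(-405099 - 221579\right) + \left(116467 - 159554\right) = -626678 + \left(116467 - 159554\right) = -626678 - 43087 = -669765$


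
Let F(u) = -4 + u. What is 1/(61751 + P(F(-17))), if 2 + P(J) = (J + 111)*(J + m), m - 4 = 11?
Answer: 1/61209 ≈ 1.6337e-5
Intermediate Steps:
m = 15 (m = 4 + 11 = 15)
P(J) = -2 + (15 + J)*(111 + J) (P(J) = -2 + (J + 111)*(J + 15) = -2 + (111 + J)*(15 + J) = -2 + (15 + J)*(111 + J))
1/(61751 + P(F(-17))) = 1/(61751 + (1663 + (-4 - 17)**2 + 126*(-4 - 17))) = 1/(61751 + (1663 + (-21)**2 + 126*(-21))) = 1/(61751 + (1663 + 441 - 2646)) = 1/(61751 - 542) = 1/61209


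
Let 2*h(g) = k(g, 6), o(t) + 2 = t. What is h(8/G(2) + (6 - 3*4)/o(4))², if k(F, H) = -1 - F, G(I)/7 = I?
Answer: 25/49 ≈ 0.51020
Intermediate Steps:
G(I) = 7*I
o(t) = -2 + t
h(g) = -½ - g/2 (h(g) = (-1 - g)/2 = -½ - g/2)
h(8/G(2) + (6 - 3*4)/o(4))² = (-½ - (8/((7*2)) + (6 - 3*4)/(-2 + 4))/2)² = (-½ - (8/14 + (6 - 12)/2)/2)² = (-½ - (8*(1/14) - 6*½)/2)² = (-½ - (4/7 - 3)/2)² = (-½ - ½*(-17/7))² = (-½ + 17/14)² = (5/7)² = 25/49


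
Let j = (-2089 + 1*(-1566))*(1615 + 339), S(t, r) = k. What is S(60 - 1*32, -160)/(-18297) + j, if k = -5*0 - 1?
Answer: -130674795389/18297 ≈ -7.1419e+6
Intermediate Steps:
k = -1 (k = 0 - 1 = -1)
S(t, r) = -1
j = -7141870 (j = (-2089 - 1566)*1954 = -3655*1954 = -7141870)
S(60 - 1*32, -160)/(-18297) + j = -1/(-18297) - 7141870 = -1*(-1/18297) - 7141870 = 1/18297 - 7141870 = -130674795389/18297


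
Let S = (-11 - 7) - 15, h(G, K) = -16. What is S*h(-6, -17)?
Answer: 528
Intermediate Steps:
S = -33 (S = -18 - 15 = -33)
S*h(-6, -17) = -33*(-16) = 528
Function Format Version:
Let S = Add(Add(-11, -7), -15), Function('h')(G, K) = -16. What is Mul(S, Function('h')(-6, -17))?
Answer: 528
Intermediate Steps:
S = -33 (S = Add(-18, -15) = -33)
Mul(S, Function('h')(-6, -17)) = Mul(-33, -16) = 528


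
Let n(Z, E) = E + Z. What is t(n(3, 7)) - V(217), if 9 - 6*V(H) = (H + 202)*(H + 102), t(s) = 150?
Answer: 67276/3 ≈ 22425.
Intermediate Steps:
V(H) = 3/2 - (102 + H)*(202 + H)/6 (V(H) = 3/2 - (H + 202)*(H + 102)/6 = 3/2 - (202 + H)*(102 + H)/6 = 3/2 - (102 + H)*(202 + H)/6)
t(n(3, 7)) - V(217) = 150 - (-6865/2 - 152/3*217 - 1/6*217**2) = 150 - (-6865/2 - 32984/3 - 1/6*47089) = 150 - (-6865/2 - 32984/3 - 47089/6) = 150 - 1*(-66826/3) = 150 + 66826/3 = 67276/3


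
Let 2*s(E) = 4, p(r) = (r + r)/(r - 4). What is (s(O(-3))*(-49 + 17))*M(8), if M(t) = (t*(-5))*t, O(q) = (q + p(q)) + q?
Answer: 20480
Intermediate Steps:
p(r) = 2*r/(-4 + r) (p(r) = (2*r)/(-4 + r) = 2*r/(-4 + r))
O(q) = 2*q + 2*q/(-4 + q) (O(q) = (q + 2*q/(-4 + q)) + q = 2*q + 2*q/(-4 + q))
M(t) = -5*t² (M(t) = (-5*t)*t = -5*t²)
s(E) = 2 (s(E) = (½)*4 = 2)
(s(O(-3))*(-49 + 17))*M(8) = (2*(-49 + 17))*(-5*8²) = (2*(-32))*(-5*64) = -64*(-320) = 20480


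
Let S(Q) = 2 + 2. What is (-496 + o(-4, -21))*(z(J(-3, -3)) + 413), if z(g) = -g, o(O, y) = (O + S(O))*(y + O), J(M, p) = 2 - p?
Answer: -202368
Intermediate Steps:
S(Q) = 4
o(O, y) = (4 + O)*(O + y) (o(O, y) = (O + 4)*(y + O) = (4 + O)*(O + y))
(-496 + o(-4, -21))*(z(J(-3, -3)) + 413) = (-496 + ((-4)**2 + 4*(-4) + 4*(-21) - 4*(-21)))*(-(2 - 1*(-3)) + 413) = (-496 + (16 - 16 - 84 + 84))*(-(2 + 3) + 413) = (-496 + 0)*(-1*5 + 413) = -496*(-5 + 413) = -496*408 = -202368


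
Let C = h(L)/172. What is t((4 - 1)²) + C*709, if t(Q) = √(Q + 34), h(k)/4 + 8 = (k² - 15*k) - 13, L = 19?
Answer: 38995/43 + √43 ≈ 913.42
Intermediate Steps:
h(k) = -84 - 60*k + 4*k² (h(k) = -32 + 4*((k² - 15*k) - 13) = -32 + 4*(-13 + k² - 15*k) = -32 + (-52 - 60*k + 4*k²) = -84 - 60*k + 4*k²)
t(Q) = √(34 + Q)
C = 55/43 (C = (-84 - 60*19 + 4*19²)/172 = (-84 - 1140 + 4*361)*(1/172) = (-84 - 1140 + 1444)*(1/172) = 220*(1/172) = 55/43 ≈ 1.2791)
t((4 - 1)²) + C*709 = √(34 + (4 - 1)²) + (55/43)*709 = √(34 + 3²) + 38995/43 = √(34 + 9) + 38995/43 = √43 + 38995/43 = 38995/43 + √43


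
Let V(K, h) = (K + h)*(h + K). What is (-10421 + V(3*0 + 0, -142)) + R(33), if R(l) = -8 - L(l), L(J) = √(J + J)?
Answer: 9735 - √66 ≈ 9726.9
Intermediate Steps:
V(K, h) = (K + h)² (V(K, h) = (K + h)*(K + h) = (K + h)²)
L(J) = √2*√J (L(J) = √(2*J) = √2*√J)
R(l) = -8 - √2*√l
(-10421 + V(3*0 + 0, -142)) + R(33) = (-10421 + ((3*0 + 0) - 142)²) + (-8 - √2*√33) = (-10421 + ((0 + 0) - 142)²) + (-8 - √66) = (-10421 + (0 - 142)²) + (-8 - √66) = (-10421 + (-142)²) + (-8 - √66) = (-10421 + 20164) + (-8 - √66) = 9743 + (-8 - √66) = 9735 - √66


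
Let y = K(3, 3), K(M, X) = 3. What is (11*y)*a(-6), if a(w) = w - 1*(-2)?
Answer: -132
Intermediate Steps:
y = 3
a(w) = 2 + w (a(w) = w + 2 = 2 + w)
(11*y)*a(-6) = (11*3)*(2 - 6) = 33*(-4) = -132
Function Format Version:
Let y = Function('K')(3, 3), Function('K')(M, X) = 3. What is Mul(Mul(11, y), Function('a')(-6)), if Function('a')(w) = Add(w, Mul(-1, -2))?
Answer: -132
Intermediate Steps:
y = 3
Function('a')(w) = Add(2, w) (Function('a')(w) = Add(w, 2) = Add(2, w))
Mul(Mul(11, y), Function('a')(-6)) = Mul(Mul(11, 3), Add(2, -6)) = Mul(33, -4) = -132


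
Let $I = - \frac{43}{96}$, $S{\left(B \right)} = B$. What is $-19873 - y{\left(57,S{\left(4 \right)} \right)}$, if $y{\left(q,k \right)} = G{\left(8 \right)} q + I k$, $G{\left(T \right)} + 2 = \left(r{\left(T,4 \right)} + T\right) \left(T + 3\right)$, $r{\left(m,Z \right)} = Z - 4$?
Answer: $- \frac{594557}{24} \approx -24773.0$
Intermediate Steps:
$r{\left(m,Z \right)} = -4 + Z$
$I = - \frac{43}{96}$ ($I = \left(-43\right) \frac{1}{96} = - \frac{43}{96} \approx -0.44792$)
$G{\left(T \right)} = -2 + T \left(3 + T\right)$ ($G{\left(T \right)} = -2 + \left(\left(-4 + 4\right) + T\right) \left(T + 3\right) = -2 + \left(0 + T\right) \left(3 + T\right) = -2 + T \left(3 + T\right)$)
$y{\left(q,k \right)} = 86 q - \frac{43 k}{96}$ ($y{\left(q,k \right)} = \left(-2 + 8^{2} + 3 \cdot 8\right) q - \frac{43 k}{96} = \left(-2 + 64 + 24\right) q - \frac{43 k}{96} = 86 q - \frac{43 k}{96}$)
$-19873 - y{\left(57,S{\left(4 \right)} \right)} = -19873 - \left(86 \cdot 57 - \frac{43}{24}\right) = -19873 - \left(4902 - \frac{43}{24}\right) = -19873 - \frac{117605}{24} = - \frac{594557}{24}$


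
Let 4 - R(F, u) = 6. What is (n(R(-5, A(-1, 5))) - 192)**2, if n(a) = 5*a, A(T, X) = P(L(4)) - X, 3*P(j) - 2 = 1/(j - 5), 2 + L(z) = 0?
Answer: 40804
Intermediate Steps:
L(z) = -2 (L(z) = -2 + 0 = -2)
P(j) = 2/3 + 1/(3*(-5 + j)) (P(j) = 2/3 + 1/(3*(j - 5)) = 2/3 + 1/(3*(-5 + j)))
A(T, X) = 13/21 - X (A(T, X) = (-9 + 2*(-2))/(3*(-5 - 2)) - X = (1/3)*(-9 - 4)/(-7) - X = (1/3)*(-1/7)*(-13) - X = 13/21 - X)
R(F, u) = -2 (R(F, u) = 4 - 1*6 = 4 - 6 = -2)
(n(R(-5, A(-1, 5))) - 192)**2 = (5*(-2) - 192)**2 = (-10 - 192)**2 = (-202)**2 = 40804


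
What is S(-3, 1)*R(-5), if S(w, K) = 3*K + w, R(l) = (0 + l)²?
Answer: 0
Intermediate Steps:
R(l) = l²
S(w, K) = w + 3*K
S(-3, 1)*R(-5) = (-3 + 3*1)*(-5)² = (-3 + 3)*25 = 0*25 = 0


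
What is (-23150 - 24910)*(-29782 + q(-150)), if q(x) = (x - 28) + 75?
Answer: 1436273100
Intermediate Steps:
q(x) = 47 + x (q(x) = (-28 + x) + 75 = 47 + x)
(-23150 - 24910)*(-29782 + q(-150)) = (-23150 - 24910)*(-29782 + (47 - 150)) = -48060*(-29782 - 103) = -48060*(-29885) = 1436273100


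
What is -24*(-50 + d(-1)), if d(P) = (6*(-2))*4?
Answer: 2352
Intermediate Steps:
d(P) = -48 (d(P) = -12*4 = -48)
-24*(-50 + d(-1)) = -24*(-50 - 48) = -24*(-98) = 2352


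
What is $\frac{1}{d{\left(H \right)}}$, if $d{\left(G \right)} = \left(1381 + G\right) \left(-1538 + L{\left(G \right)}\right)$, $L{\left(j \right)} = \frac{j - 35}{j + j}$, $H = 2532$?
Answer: $- \frac{5064}{30466363655} \approx -1.6622 \cdot 10^{-7}$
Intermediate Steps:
$L{\left(j \right)} = \frac{-35 + j}{2 j}$
$d{\left(G \right)} = \left(-1538 + \frac{-35 + G}{2 G}\right) \left(1381 + G\right)$ ($d{\left(G \right)} = \left(1381 + G\right) \left(-1538 + \frac{-35 + G}{2 G}\right) = \left(-1538 + \frac{-35 + G}{2 G}\right) \left(1381 + G\right)$)
$\frac{1}{d{\left(H \right)}} = \frac{1}{-2123305 - \frac{48335}{2 \cdot 2532} - 3892950} = \frac{1}{-2123305 - \frac{48335}{5064} - 3892950} = \frac{1}{- \frac{30466363655}{5064}} = - \frac{5064}{30466363655}$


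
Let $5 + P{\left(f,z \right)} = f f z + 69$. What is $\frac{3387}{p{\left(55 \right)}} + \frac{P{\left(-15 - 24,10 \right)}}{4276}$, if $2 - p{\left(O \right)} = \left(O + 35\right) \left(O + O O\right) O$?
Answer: $\frac{29106611330}{8148985931} \approx 3.5718$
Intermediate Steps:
$P{\left(f,z \right)} = 64 + z f^{2}$ ($P{\left(f,z \right)} = -5 + \left(f f z + 69\right) = -5 + \left(f^{2} z + 69\right) = -5 + \left(z f^{2} + 69\right) = -5 + \left(69 + z f^{2}\right) = 64 + z f^{2}$)
$p{\left(O \right)} = 2 - O \left(35 + O\right) \left(O + O^{2}\right)$ ($p{\left(O \right)} = 2 - \left(O + 35\right) \left(O + O O\right) O = 2 - \left(35 + O\right) \left(O + O^{2}\right) O = 2 - O \left(35 + O\right) \left(O + O^{2}\right)$)
$\frac{3387}{p{\left(55 \right)}} + \frac{P{\left(-15 - 24,10 \right)}}{4276} = \frac{3387}{2 - 55^{4} - 36 \cdot 55^{3} - 35 \cdot 55^{2}} + \frac{64 + 10 \left(-15 - 24\right)^{2}}{4276} = \frac{3387}{2 - 9150625 - 5989500 - 105875} + \left(64 + 10 \left(-15 - 24\right)^{2}\right) \frac{1}{4276} = \frac{3387}{2 - 9150625 - 5989500 - 105875} + \left(64 + 10 \left(-39\right)^{2}\right) \frac{1}{4276} = \frac{3387}{-15245998} + \left(64 + 10 \cdot 1521\right) \frac{1}{4276} = 3387 \left(- \frac{1}{15245998}\right) + \left(64 + 15210\right) \frac{1}{4276} = - \frac{3387}{15245998} + 15274 \cdot \frac{1}{4276} = - \frac{3387}{15245998} + \frac{7637}{2138} = \frac{29106611330}{8148985931}$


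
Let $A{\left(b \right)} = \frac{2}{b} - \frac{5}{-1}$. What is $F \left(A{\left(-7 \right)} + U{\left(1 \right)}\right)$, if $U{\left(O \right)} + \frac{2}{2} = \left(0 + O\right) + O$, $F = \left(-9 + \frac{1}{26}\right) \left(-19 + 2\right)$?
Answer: $\frac{79220}{91} \approx 870.55$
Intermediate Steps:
$A{\left(b \right)} = 5 + \frac{2}{b}$ ($A{\left(b \right)} = \frac{2}{b} - -5 = \frac{2}{b} + 5 = 5 + \frac{2}{b}$)
$F = \frac{3961}{26}$ ($F = \left(-9 + \frac{1}{26}\right) \left(-17\right) = \left(- \frac{233}{26}\right) \left(-17\right) = \frac{3961}{26} \approx 152.35$)
$U{\left(O \right)} = -1 + 2 O$ ($U{\left(O \right)} = -1 + \left(\left(0 + O\right) + O\right) = -1 + \left(O + O\right) = -1 + 2 O$)
$F \left(A{\left(-7 \right)} + U{\left(1 \right)}\right) = \frac{3961 \left(\left(5 + \frac{2}{-7}\right) + \left(-1 + 2 \cdot 1\right)\right)}{26} = \frac{3961 \left(\left(5 + 2 \left(- \frac{1}{7}\right)\right) + \left(-1 + 2\right)\right)}{26} = \frac{3961 \left(\left(5 - \frac{2}{7}\right) + 1\right)}{26} = \frac{3961 \left(\frac{33}{7} + 1\right)}{26} = \frac{3961}{26} \cdot \frac{40}{7} = \frac{79220}{91}$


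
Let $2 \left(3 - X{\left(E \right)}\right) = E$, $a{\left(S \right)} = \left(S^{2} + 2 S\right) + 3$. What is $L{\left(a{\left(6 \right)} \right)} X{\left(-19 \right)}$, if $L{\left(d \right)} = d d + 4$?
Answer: $\frac{65125}{2} \approx 32563.0$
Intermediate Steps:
$a{\left(S \right)} = 3 + S^{2} + 2 S$
$X{\left(E \right)} = 3 - \frac{E}{2}$
$L{\left(d \right)} = 4 + d^{2}$ ($L{\left(d \right)} = d^{2} + 4 = 4 + d^{2}$)
$L{\left(a{\left(6 \right)} \right)} X{\left(-19 \right)} = \left(4 + \left(3 + 6^{2} + 2 \cdot 6\right)^{2}\right) \left(3 - - \frac{19}{2}\right) = \left(4 + \left(3 + 36 + 12\right)^{2}\right) \left(3 + \frac{19}{2}\right) = \left(4 + 51^{2}\right) \frac{25}{2} = \left(4 + 2601\right) \frac{25}{2} = 2605 \cdot \frac{25}{2} = \frac{65125}{2}$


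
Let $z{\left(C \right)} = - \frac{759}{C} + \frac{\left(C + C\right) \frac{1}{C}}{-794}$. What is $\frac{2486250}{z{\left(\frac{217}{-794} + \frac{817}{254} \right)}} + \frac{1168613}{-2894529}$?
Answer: $- \frac{70664194371581282411}{7329214077800538} \approx -9641.4$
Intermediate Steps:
$z{\left(C \right)} = - \frac{1}{397} - \frac{759}{C}$ ($z{\left(C \right)} = - \frac{759}{C} + \frac{2 C}{C} \left(- \frac{1}{794}\right) = - \frac{759}{C} + 2 \left(- \frac{1}{794}\right) = - \frac{759}{C} - \frac{1}{397} = - \frac{1}{397} - \frac{759}{C}$)
$\frac{2486250}{z{\left(\frac{217}{-794} + \frac{817}{254} \right)}} + \frac{1168613}{-2894529} = \frac{2486250}{\frac{1}{397} \frac{1}{\frac{217}{-794} + \frac{817}{254}} \left(-301323 - \left(\frac{217}{-794} + \frac{817}{254}\right)\right)} + \frac{1168613}{-2894529} = \frac{2486250}{\frac{1}{397} \frac{1}{217 \left(- \frac{1}{794}\right) + 817 \cdot \frac{1}{254}} \left(-301323 - \left(217 \left(- \frac{1}{794}\right) + 817 \cdot \frac{1}{254}\right)\right)} + 1168613 \left(- \frac{1}{2894529}\right) = \frac{2486250}{\frac{1}{397} \frac{1}{- \frac{217}{794} + \frac{817}{254}} \left(-301323 - \left(- \frac{217}{794} + \frac{817}{254}\right)\right)} - \frac{1168613}{2894529} = \frac{2486250}{\frac{1}{397} \frac{1}{\frac{148395}{50419}} \left(-301323 - \frac{148395}{50419}\right)} - \frac{1168613}{2894529} = \frac{2486250}{\frac{1}{397} \cdot \frac{50419}{148395} \left(-301323 - \frac{148395}{50419}\right)} - \frac{1168613}{2894529} = \frac{2486250}{\frac{1}{397} \cdot \frac{50419}{148395} \left(- \frac{15192552732}{50419}\right)} - \frac{1168613}{2894529} = \frac{2486250}{- \frac{5064184244}{19637605}} - \frac{1168613}{2894529} = 2486250 \left(- \frac{19637605}{5064184244}\right) - \frac{1168613}{2894529} = - \frac{24411997715625}{2532092122} - \frac{1168613}{2894529} = - \frac{70664194371581282411}{7329214077800538}$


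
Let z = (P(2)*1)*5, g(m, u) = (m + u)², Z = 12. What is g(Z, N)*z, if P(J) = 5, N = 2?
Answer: 4900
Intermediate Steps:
z = 25 (z = (5*1)*5 = 5*5 = 25)
g(Z, N)*z = (12 + 2)²*25 = 14²*25 = 196*25 = 4900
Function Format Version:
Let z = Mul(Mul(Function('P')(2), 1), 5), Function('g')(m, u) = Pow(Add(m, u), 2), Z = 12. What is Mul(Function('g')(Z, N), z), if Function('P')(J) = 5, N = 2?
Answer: 4900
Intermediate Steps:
z = 25 (z = Mul(Mul(5, 1), 5) = Mul(5, 5) = 25)
Mul(Function('g')(Z, N), z) = Mul(Pow(Add(12, 2), 2), 25) = Mul(Pow(14, 2), 25) = Mul(196, 25) = 4900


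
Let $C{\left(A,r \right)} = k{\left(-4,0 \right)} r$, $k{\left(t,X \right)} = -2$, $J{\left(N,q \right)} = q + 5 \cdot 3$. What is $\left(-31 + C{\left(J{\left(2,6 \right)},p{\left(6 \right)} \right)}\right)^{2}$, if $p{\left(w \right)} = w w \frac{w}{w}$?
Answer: $10609$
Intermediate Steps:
$J{\left(N,q \right)} = 15 + q$ ($J{\left(N,q \right)} = q + 15 = 15 + q$)
$p{\left(w \right)} = w^{2}$ ($p{\left(w \right)} = w^{2} \cdot 1 = w^{2}$)
$C{\left(A,r \right)} = - 2 r$
$\left(-31 + C{\left(J{\left(2,6 \right)},p{\left(6 \right)} \right)}\right)^{2} = \left(-31 - 2 \cdot 6^{2}\right)^{2} = \left(-31 - 72\right)^{2} = \left(-103\right)^{2} = 10609$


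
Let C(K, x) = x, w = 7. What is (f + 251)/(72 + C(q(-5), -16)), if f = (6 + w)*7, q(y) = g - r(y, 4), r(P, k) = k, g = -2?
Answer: 171/28 ≈ 6.1071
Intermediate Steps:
q(y) = -6 (q(y) = -2 - 1*4 = -2 - 4 = -6)
f = 91 (f = (6 + 7)*7 = 13*7 = 91)
(f + 251)/(72 + C(q(-5), -16)) = (91 + 251)/(72 - 16) = 342/56 = 342*(1/56) = 171/28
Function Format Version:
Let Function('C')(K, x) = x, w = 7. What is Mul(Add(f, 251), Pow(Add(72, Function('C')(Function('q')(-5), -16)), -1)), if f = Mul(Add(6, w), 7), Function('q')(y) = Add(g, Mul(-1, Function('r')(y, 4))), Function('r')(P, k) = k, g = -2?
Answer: Rational(171, 28) ≈ 6.1071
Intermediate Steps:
Function('q')(y) = -6 (Function('q')(y) = Add(-2, Mul(-1, 4)) = Add(-2, -4) = -6)
f = 91 (f = Mul(Add(6, 7), 7) = Mul(13, 7) = 91)
Mul(Add(f, 251), Pow(Add(72, Function('C')(Function('q')(-5), -16)), -1)) = Mul(Add(91, 251), Pow(Add(72, -16), -1)) = Mul(342, Pow(56, -1)) = Mul(342, Rational(1, 56)) = Rational(171, 28)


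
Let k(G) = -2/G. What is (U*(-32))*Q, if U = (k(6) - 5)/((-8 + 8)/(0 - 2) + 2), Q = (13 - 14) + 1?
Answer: 0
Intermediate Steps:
Q = 0 (Q = -1 + 1 = 0)
U = -8/3 (U = (-2/6 - 5)/((-8 + 8)/(0 - 2) + 2) = (-2*1/6 - 5)/(0/(-2) + 2) = (-1/3 - 5)/(0*(-1/2) + 2) = -16/(3*(0 + 2)) = -16/3/2 = -16/3*1/2 = -8/3 ≈ -2.6667)
(U*(-32))*Q = -8/3*(-32)*0 = (256/3)*0 = 0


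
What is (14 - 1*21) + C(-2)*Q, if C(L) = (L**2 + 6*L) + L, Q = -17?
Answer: 163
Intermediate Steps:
C(L) = L**2 + 7*L
(14 - 1*21) + C(-2)*Q = (14 - 1*21) - 2*(7 - 2)*(-17) = (14 - 21) - 2*5*(-17) = -7 - 10*(-17) = -7 + 170 = 163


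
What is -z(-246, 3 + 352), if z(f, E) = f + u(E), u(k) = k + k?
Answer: -464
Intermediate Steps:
u(k) = 2*k
z(f, E) = f + 2*E
-z(-246, 3 + 352) = -(-246 + 2*(3 + 352)) = -(-246 + 2*355) = -(-246 + 710) = -1*464 = -464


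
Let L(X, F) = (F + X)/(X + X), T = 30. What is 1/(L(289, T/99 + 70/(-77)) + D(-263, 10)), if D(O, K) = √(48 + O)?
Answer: 181527258/78311330629 - 363817476*I*√215/78311330629 ≈ 0.002318 - 0.068121*I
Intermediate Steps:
L(X, F) = (F + X)/(2*X) (L(X, F) = (F + X)/((2*X)) = (F + X)*(1/(2*X)) = (F + X)/(2*X))
1/(L(289, T/99 + 70/(-77)) + D(-263, 10)) = 1/((½)*((30/99 + 70/(-77)) + 289)/289 + √(48 - 263)) = 1/((½)*(1/289)*((30*(1/99) + 70*(-1/77)) + 289) + √(-215)) = 1/((½)*(1/289)*((10/33 - 10/11) + 289) + I*√215) = 1/((½)*(1/289)*(-20/33 + 289) + I*√215) = 1/((½)*(1/289)*(9517/33) + I*√215) = 1/(9517/19074 + I*√215)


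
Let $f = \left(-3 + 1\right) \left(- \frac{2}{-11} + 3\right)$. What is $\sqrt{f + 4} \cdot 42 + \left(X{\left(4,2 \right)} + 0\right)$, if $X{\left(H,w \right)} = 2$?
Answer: $2 + \frac{42 i \sqrt{286}}{11} \approx 2.0 + 64.571 i$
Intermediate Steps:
$f = - \frac{70}{11}$ ($f = - 2 \left(\left(-2\right) \left(- \frac{1}{11}\right) + 3\right) = - 2 \left(\frac{2}{11} + 3\right) = \left(-2\right) \frac{35}{11} = - \frac{70}{11} \approx -6.3636$)
$\sqrt{f + 4} \cdot 42 + \left(X{\left(4,2 \right)} + 0\right) = \sqrt{- \frac{70}{11} + 4} \cdot 42 + \left(2 + 0\right) = \sqrt{- \frac{26}{11}} \cdot 42 + 2 = \frac{i \sqrt{286}}{11} \cdot 42 + 2 = \frac{42 i \sqrt{286}}{11} + 2 = 2 + \frac{42 i \sqrt{286}}{11}$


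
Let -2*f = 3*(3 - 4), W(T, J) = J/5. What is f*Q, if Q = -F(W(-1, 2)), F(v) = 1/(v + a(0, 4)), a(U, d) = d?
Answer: -15/44 ≈ -0.34091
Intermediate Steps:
W(T, J) = J/5 (W(T, J) = J*(⅕) = J/5)
f = 3/2 (f = -3*(3 - 4)/2 = -3*(-1)/2 = -½*(-3) = 3/2 ≈ 1.5000)
F(v) = 1/(4 + v) (F(v) = 1/(v + 4) = 1/(4 + v))
Q = -5/22 (Q = -1/(4 + (⅕)*2) = -1/(4 + ⅖) = -1/22/5 = -1*5/22 = -5/22 ≈ -0.22727)
f*Q = (3/2)*(-5/22) = -15/44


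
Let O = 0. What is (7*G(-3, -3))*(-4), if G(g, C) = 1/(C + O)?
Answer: 28/3 ≈ 9.3333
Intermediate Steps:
G(g, C) = 1/C (G(g, C) = 1/(C + 0) = 1/C)
(7*G(-3, -3))*(-4) = (7/(-3))*(-4) = (7*(-⅓))*(-4) = -7/3*(-4) = 28/3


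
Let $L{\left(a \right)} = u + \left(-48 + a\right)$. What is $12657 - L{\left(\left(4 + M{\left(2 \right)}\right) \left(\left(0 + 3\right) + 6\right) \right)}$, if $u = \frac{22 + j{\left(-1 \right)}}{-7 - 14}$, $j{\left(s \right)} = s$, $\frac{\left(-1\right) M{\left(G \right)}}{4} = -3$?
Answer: $12562$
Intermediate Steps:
$M{\left(G \right)} = 12$ ($M{\left(G \right)} = \left(-4\right) \left(-3\right) = 12$)
$u = -1$ ($u = \frac{22 - 1}{-7 - 14} = \frac{21}{-21} = 21 \left(- \frac{1}{21}\right) = -1$)
$L{\left(a \right)} = -49 + a$ ($L{\left(a \right)} = -1 + \left(-48 + a\right) = -49 + a$)
$12657 - L{\left(\left(4 + M{\left(2 \right)}\right) \left(\left(0 + 3\right) + 6\right) \right)} = 12657 - \left(-49 + \left(4 + 12\right) \left(\left(0 + 3\right) + 6\right)\right) = 12657 - \left(-49 + 16 \left(3 + 6\right)\right) = 12657 - \left(-49 + 16 \cdot 9\right) = 12657 - \left(-49 + 144\right) = 12657 - 95 = 12562$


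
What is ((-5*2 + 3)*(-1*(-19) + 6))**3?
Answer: -5359375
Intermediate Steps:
((-5*2 + 3)*(-1*(-19) + 6))**3 = ((-10 + 3)*(19 + 6))**3 = (-7*25)**3 = (-175)**3 = -5359375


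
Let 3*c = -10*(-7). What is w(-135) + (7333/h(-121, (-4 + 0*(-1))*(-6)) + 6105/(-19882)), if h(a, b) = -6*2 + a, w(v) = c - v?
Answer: 816225337/7932918 ≈ 102.89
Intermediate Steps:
c = 70/3 (c = (-10*(-7))/3 = (⅓)*70 = 70/3 ≈ 23.333)
w(v) = 70/3 - v
h(a, b) = -12 + a
w(-135) + (7333/h(-121, (-4 + 0*(-1))*(-6)) + 6105/(-19882)) = (70/3 - 1*(-135)) + (7333/(-12 - 121) + 6105/(-19882)) = (70/3 + 135) + (7333/(-133) + 6105*(-1/19882)) = 475/3 + (7333*(-1/133) - 6105/19882) = 475/3 + (-7333/133 - 6105/19882) = 475/3 - 146606671/2644306 = 816225337/7932918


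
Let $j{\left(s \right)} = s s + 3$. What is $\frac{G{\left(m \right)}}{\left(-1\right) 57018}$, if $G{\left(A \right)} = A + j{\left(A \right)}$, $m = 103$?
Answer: $- \frac{10715}{57018} \approx -0.18792$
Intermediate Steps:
$j{\left(s \right)} = 3 + s^{2}$ ($j{\left(s \right)} = s^{2} + 3 = 3 + s^{2}$)
$G{\left(A \right)} = 3 + A + A^{2}$ ($G{\left(A \right)} = A + \left(3 + A^{2}\right) = 3 + A + A^{2}$)
$\frac{G{\left(m \right)}}{\left(-1\right) 57018} = \frac{3 + 103 + 103^{2}}{\left(-1\right) 57018} = \frac{3 + 103 + 10609}{-57018} = 10715 \left(- \frac{1}{57018}\right) = - \frac{10715}{57018}$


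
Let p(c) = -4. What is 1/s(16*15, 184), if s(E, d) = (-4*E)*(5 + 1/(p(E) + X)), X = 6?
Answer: -1/5280 ≈ -0.00018939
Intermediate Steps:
s(E, d) = -22*E (s(E, d) = (-4*E)*(5 + 1/(-4 + 6)) = (-4*E)*(5 + 1/2) = (-4*E)*(5 + ½) = -4*E*(11/2) = -22*E)
1/s(16*15, 184) = 1/(-352*15) = 1/(-22*240) = 1/(-5280) = -1/5280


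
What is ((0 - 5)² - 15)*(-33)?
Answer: -330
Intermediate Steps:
((0 - 5)² - 15)*(-33) = ((-5)² - 15)*(-33) = (25 - 15)*(-33) = 10*(-33) = -330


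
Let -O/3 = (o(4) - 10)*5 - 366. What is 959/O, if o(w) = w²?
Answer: 137/144 ≈ 0.95139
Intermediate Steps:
O = 1008 (O = -3*((4² - 10)*5 - 366) = -3*((16 - 10)*5 - 366) = -3*(6*5 - 366) = -3*(30 - 366) = -3*(-336) = 1008)
959/O = 959/1008 = 959*(1/1008) = 137/144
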